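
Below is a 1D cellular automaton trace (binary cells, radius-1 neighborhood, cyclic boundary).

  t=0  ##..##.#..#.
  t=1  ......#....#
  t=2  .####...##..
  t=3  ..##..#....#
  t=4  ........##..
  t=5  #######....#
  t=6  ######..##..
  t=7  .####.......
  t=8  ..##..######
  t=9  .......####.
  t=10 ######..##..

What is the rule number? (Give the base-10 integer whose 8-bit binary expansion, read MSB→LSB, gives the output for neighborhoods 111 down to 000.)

  ###|#  b7=1 t=2,i=2
  ##.|.  b6=0 t=0,i=1
  #.#|#  b5=1 t=0,i=6
  #..|.  b4=0 t=0,i=2
  .##|.  b3=0 t=0,i=0
  .#.|.  b2=0 t=0,i=7
  ..#|.  b1=0 t=0,i=3
  ...|#  b0=1 t=1,i=1
  bits 10100001 = 161

161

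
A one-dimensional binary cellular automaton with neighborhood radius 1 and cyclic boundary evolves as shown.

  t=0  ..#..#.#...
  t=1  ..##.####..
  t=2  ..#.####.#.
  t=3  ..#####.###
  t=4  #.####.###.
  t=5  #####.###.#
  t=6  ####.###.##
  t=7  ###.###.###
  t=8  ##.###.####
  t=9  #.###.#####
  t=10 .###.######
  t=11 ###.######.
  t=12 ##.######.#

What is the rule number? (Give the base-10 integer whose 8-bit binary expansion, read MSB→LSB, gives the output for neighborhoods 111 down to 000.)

188

  ### -> #   bit 7 = 1  t=1,i=6
  ##. -> .   bit 6 = 0  t=1,i=3
  #.# -> #   bit 5 = 1  t=0,i=6
  #.. -> #   bit 4 = 1  t=0,i=3
  .## -> #   bit 3 = 1  t=1,i=2
  .#. -> #   bit 2 = 1  t=0,i=2
  ..# -> .   bit 1 = 0  t=0,i=1
  ... -> .   bit 0 = 0  t=0,i=0
  bits 10111100 = 188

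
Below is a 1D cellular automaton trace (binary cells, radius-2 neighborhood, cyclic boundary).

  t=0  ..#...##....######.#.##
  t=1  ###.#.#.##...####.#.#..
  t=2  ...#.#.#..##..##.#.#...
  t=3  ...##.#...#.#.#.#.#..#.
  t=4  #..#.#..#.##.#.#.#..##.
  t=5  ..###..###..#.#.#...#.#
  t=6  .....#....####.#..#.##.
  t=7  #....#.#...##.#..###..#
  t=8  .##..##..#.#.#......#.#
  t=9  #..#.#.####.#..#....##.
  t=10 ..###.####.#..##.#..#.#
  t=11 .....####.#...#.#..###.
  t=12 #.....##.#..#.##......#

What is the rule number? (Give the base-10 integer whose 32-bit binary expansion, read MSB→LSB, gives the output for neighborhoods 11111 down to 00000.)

3481767024

  [31] ##### => #  t=0,i=14
  [30] ####. => #  t=0,i=16
  [29] ###.# => .  t=0,i=17
  [28] ###.. => .  t=5,i=4
  [27] ##.## => #  t=10,i=5
  [26] ##.#. => #  t=0,i=18
  [25] ##..# => #  t=0,i=0
  [24] ##... => #  t=0,i=8
  [23] #.### => #  t=9,i=7
  [22] #.##. => .  t=0,i=21
  [21] #.#.# => .  t=0,i=19
  [20] #.#.. => .  t=1,i=20
  [19] #..## => .  t=1,i=22
  [18] #..#. => #  t=0,i=1
  [17] #...# => #  t=0,i=4
  [16] #.... => #  t=0,i=9
  [15] .#### => #  t=0,i=13
  [14] .###. => .  t=1,i=1
  [13] .##.# => .  t=2,i=15
  [12] .##.. => .  t=0,i=7
  [11] .#.## => #  t=0,i=20
  [10] .#.#. => #  t=1,i=5
  [9] .#..# => .  t=1,i=21
  [8] .#... => .  t=0,i=3
  [7] ..### => .  t=0,i=12
  [6] ..##. => #  t=0,i=6
  [5] ..#.# => #  t=2,i=3
  [4] ..#.. => #  t=0,i=2
  [3] ...## => .  t=0,i=5
  [2] ...#. => .  t=2,i=2
  [1] ....# => .  t=0,i=10
  [0] ..... => .  t=2,i=0
  bits 11001111100001111000110001110000 = 3481767024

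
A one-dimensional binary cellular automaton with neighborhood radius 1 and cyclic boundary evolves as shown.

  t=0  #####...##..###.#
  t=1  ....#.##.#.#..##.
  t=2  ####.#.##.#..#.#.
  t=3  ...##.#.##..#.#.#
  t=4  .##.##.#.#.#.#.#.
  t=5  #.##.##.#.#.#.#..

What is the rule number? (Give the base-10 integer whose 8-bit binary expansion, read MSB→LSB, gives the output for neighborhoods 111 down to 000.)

  [7] ### => .  t=0,i=0
  [6] ##. => #  t=0,i=4
  [5] #.# => #  t=0,i=15
  [4] #.. => .  t=0,i=5
  [3] .## => .  t=0,i=8
  [2] .#. => .  t=1,i=4
  [1] ..# => #  t=0,i=7
  [0] ... => #  t=0,i=6
  bits 01100011 = 99

99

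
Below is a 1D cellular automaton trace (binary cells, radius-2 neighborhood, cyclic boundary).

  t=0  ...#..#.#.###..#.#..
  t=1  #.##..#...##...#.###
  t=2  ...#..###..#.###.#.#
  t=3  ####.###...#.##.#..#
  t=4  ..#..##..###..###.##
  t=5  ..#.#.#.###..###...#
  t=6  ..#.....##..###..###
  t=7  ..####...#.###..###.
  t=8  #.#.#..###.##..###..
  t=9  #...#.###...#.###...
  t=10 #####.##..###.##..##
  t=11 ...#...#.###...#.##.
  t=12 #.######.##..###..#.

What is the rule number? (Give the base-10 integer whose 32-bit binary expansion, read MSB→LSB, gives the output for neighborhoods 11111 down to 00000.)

  nb #####: next=.  (t=3,i=1, bit31=0)
  nb ####.: next=#  (t=1,i=19, bit30=1)
  nb ###.#: next=.  (t=1,i=0, bit29=0)
  nb ###..: next=.  (t=0,i=12, bit28=0)
  nb ##.##: next=.  (t=1,i=1, bit27=0)
  nb ##.#.: next=#  (t=2,i=16, bit26=1)
  nb ##..#: next=.  (t=0,i=13, bit25=0)
  nb ##...: next=.  (t=1,i=12, bit24=0)
  nb #.###: next=#  (t=0,i=10, bit23=1)
  nb #.##.: next=.  (t=1,i=2, bit22=0)
  nb #.#.#: next=.  (t=0,i=8, bit21=0)
  nb #.#..: next=#  (t=0,i=17, bit20=1)
  nb #..##: next=#  (t=2,i=5, bit19=1)
  nb #..#.: next=.  (t=0,i=5, bit18=0)
  nb #...#: next=#  (t=1,i=8, bit17=1)
  nb #....: next=#  (t=0,i=19, bit16=1)
  nb .####: next=.  (t=1,i=18, bit15=0)
  nb .###.: next=#  (t=0,i=11, bit14=1)
  nb .##.#: next=#  (t=3,i=14, bit13=1)
  nb .##..: next=#  (t=1,i=3, bit12=1)
  nb .#.##: next=.  (t=0,i=9, bit11=0)
  nb .#.#.: next=.  (t=0,i=7, bit10=0)
  nb .#..#: next=.  (t=0,i=4, bit9=0)
  nb .#...: next=#  (t=0,i=18, bit8=1)
  nb ..###: next=#  (t=2,i=6, bit7=1)
  nb ..##.: next=.  (t=1,i=10, bit6=0)
  nb ..#.#: next=#  (t=0,i=6, bit5=1)
  nb ..#..: next=#  (t=0,i=3, bit4=1)
  nb ...##: next=.  (t=1,i=9, bit3=0)
  nb ...#.: next=#  (t=0,i=2, bit2=1)
  nb ....#: next=.  (t=0,i=1, bit1=0)
  nb .....: next=#  (t=0,i=0, bit0=1)
  bits 01000100100110110111000110110101 = 1151037877

1151037877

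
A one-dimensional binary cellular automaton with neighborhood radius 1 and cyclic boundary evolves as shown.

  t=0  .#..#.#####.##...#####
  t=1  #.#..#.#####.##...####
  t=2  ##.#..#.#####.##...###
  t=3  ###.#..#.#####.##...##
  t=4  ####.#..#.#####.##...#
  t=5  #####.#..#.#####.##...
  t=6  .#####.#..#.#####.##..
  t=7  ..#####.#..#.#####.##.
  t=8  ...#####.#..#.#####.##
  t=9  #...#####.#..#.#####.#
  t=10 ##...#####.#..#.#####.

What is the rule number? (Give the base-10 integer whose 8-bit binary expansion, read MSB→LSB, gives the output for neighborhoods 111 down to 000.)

240

  ###|#  b7=1 t=0,i=7
  ##.|#  b6=1 t=0,i=10
  #.#|#  b5=1 t=0,i=0
  #..|#  b4=1 t=0,i=2
  .##|.  b3=0 t=0,i=6
  .#.|.  b2=0 t=0,i=1
  ..#|.  b1=0 t=0,i=3
  ...|.  b0=0 t=0,i=15
  bits 11110000 = 240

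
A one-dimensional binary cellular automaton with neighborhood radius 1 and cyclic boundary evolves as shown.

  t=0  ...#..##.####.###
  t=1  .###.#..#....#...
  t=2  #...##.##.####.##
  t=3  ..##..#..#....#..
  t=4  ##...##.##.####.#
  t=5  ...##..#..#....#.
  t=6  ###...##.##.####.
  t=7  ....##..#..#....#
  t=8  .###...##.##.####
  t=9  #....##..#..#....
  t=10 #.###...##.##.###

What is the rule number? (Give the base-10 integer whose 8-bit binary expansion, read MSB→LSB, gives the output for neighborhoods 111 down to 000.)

  ### -> .   bit 7 = 0  t=0,i=10
  ##. -> .   bit 6 = 0  t=0,i=7
  #.# -> #   bit 5 = 1  t=0,i=8
  #.. -> .   bit 4 = 0  t=0,i=0
  .## -> .   bit 3 = 0  t=0,i=6
  .#. -> #   bit 2 = 1  t=0,i=3
  ..# -> #   bit 1 = 1  t=0,i=2
  ... -> #   bit 0 = 1  t=0,i=1
  bits 00100111 = 39

39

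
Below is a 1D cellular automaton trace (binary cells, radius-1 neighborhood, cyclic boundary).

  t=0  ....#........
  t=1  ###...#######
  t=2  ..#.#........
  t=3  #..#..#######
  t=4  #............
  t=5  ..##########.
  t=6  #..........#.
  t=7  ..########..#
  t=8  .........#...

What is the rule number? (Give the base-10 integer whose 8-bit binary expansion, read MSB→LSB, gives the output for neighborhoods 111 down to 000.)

  nb ###: next=.  (t=1,i=0, bit7=0)
  nb ##.: next=#  (t=1,i=2, bit6=1)
  nb #.#: next=#  (t=2,i=3, bit5=1)
  nb #..: next=.  (t=0,i=5, bit4=0)
  nb .##: next=.  (t=1,i=6, bit3=0)
  nb .#.: next=.  (t=0,i=4, bit2=0)
  nb ..#: next=.  (t=0,i=3, bit1=0)
  nb ...: next=#  (t=0,i=0, bit0=1)
  bits 01100001 = 97

97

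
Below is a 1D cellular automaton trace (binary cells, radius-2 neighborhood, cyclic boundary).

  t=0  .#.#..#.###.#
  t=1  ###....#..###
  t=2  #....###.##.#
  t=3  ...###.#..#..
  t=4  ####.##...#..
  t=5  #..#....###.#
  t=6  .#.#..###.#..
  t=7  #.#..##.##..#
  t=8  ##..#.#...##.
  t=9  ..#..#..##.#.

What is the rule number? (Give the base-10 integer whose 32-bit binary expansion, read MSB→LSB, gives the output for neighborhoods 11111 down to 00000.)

2787781791

  #####|#  b31=1 t=1,i=0
  ####.|.  b30=0 t=1,i=1
  ###.#|#  b29=1 t=0,i=10
  ###..|.  b28=0 t=1,i=2
  ##.##|.  b27=0 t=2,i=8
  ##.#.|#  b26=1 t=0,i=11
  ##..#|#  b25=1 t=5,i=1
  ##...|.  b24=0 t=1,i=3
  #.###|.  b23=0 t=0,i=8
  #.##.|.  b22=0 t=2,i=9
  #.#.#|#  b21=1 t=0,i=1
  #.#..|.  b20=0 t=0,i=3
  #..##|#  b19=1 t=1,i=9
  #..#.|.  b18=0 t=0,i=5
  #...#|#  b17=1 t=4,i=8
  #....|.  b16=0 t=1,i=4
  .####|.  b15=0 t=1,i=11
  .###.|.  b14=0 t=0,i=9
  .##.#|#  b13=1 t=2,i=10
  .##..|.  b12=0 t=2,i=0
  .#.##|#  b11=1 t=0,i=7
  .#.#.|#  b10=1 t=0,i=0
  .#..#|.  b9=0 t=0,i=4
  .#...|.  b8=0 t=3,i=11
  ..###|#  b7=1 t=1,i=10
  ..##.|.  b6=0 t=7,i=5
  ..#.#|.  b5=0 t=0,i=6
  ..#..|#  b4=1 t=1,i=7
  ...##|#  b3=1 t=2,i=4
  ...#.|#  b2=1 t=1,i=6
  ....#|#  b1=1 t=1,i=5
  .....|#  b0=1 t=3,i=0
  bits 10100110001010100010110010011111 = 2787781791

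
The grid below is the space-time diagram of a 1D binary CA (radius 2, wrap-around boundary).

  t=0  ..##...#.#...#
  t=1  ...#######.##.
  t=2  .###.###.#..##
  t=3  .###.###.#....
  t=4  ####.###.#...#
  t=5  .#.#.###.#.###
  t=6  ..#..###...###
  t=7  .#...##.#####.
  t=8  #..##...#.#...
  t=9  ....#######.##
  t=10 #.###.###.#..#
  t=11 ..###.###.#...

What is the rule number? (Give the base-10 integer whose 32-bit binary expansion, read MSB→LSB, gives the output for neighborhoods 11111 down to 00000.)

  #####|#  b31=1 t=1,i=5
  ####.|.  b30=0 t=1,i=8
  ###.#|#  b29=1 t=1,i=9
  ###..|.  b28=0 t=6,i=7
  ##.##|.  b27=0 t=1,i=10
  ##.#.|.  b26=0 t=2,i=8
  ##..#|.  b25=0 t=6,i=0
  ##...|#  b24=1 t=0,i=4
  #.###|#  b23=1 t=2,i=1
  #.##.|.  b22=0 t=1,i=11
  #.#.#|.  b21=0 t=5,i=1
  #.#..|#  b20=1 t=0,i=9
  #..##|.  b19=0 t=0,i=1
  #..#.|#  b18=1 t=6,i=1
  #...#|#  b17=1 t=0,i=5
  #....|.  b16=0 t=1,i=0
  .####|.  b15=0 t=1,i=4
  .###.|#  b14=1 t=2,i=2
  .##.#|.  b13=0 t=2,i=13
  .##..|#  b12=1 t=0,i=3
  .#.##|.  b11=0 t=5,i=4
  .#.#.|#  b10=1 t=0,i=8
  .#..#|.  b9=0 t=0,i=0
  .#...|.  b8=0 t=0,i=10
  ..###|#  b7=1 t=1,i=3
  ..##.|.  b6=0 t=0,i=2
  ..#.#|#  b5=1 t=0,i=7
  ..#..|.  b4=0 t=0,i=13
  ...##|#  b3=1 t=1,i=2
  ...#.|#  b2=1 t=0,i=6
  ....#|#  b1=1 t=1,i=1
  .....|.  b0=0 t=3,i=12
  bits 10100001100101100101010010101110 = 2710983854

2710983854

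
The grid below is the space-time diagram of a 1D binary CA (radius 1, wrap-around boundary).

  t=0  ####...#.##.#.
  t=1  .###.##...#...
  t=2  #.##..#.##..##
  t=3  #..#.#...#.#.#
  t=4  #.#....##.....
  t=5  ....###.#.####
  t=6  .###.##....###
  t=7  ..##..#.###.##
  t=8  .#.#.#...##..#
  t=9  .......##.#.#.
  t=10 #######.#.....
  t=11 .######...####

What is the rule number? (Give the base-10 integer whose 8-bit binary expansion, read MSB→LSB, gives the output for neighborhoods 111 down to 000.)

  ###|#  b7=1 t=0,i=1
  ##.|#  b6=1 t=0,i=3
  #.#|.  b5=0 t=0,i=8
  #..|.  b4=0 t=0,i=4
  .##|.  b3=0 t=0,i=0
  .#.|.  b2=0 t=0,i=7
  ..#|#  b1=1 t=0,i=6
  ...|#  b0=1 t=0,i=5
  bits 11000011 = 195

195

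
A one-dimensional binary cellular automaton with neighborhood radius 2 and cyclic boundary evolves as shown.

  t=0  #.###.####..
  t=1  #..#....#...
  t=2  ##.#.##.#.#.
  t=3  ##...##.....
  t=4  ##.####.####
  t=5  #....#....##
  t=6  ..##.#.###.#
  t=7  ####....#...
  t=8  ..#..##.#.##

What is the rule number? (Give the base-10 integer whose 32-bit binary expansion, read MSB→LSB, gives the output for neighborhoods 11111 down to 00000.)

3226169979

  #####|#  b31=1 t=4,i=10
  ####.|#  b30=1 t=0,i=8
  ###.#|.  b29=0 t=0,i=4
  ###..|.  b28=0 t=0,i=9
  ##.##|.  b27=0 t=0,i=5
  ##.#.|.  b26=0 t=2,i=2
  ##..#|.  b25=0 t=0,i=10
  ##...|.  b24=0 t=3,i=2
  #.###|.  b23=0 t=0,i=2
  #.##.|#  b22=1 t=2,i=0
  #.#.#|.  b21=0 t=2,i=3
  #.#..|.  b20=0 t=6,i=11
  #..##|#  b19=1 t=6,i=1
  #..#.|.  b18=0 t=0,i=11
  #...#|#  b17=1 t=1,i=10
  #....|#  b16=1 t=1,i=5
  .####|.  b15=0 t=0,i=7
  .###.|#  b14=1 t=0,i=3
  .##.#|#  b13=1 t=2,i=1
  .##..|#  b12=1 t=3,i=1
  .#.##|.  b11=0 t=0,i=1
  .#.#.|.  b10=0 t=2,i=9
  .#..#|#  b9=1 t=1,i=1
  .#...|.  b8=0 t=1,i=4
  ..###|.  b7=0 t=5,i=10
  ..##.|#  b6=1 t=3,i=0
  ..#.#|#  b5=1 t=0,i=0
  ..#..|#  b4=1 t=1,i=0
  ...##|#  b3=1 t=3,i=4
  ...#.|.  b2=0 t=1,i=7
  ....#|#  b1=1 t=1,i=6
  .....|#  b0=1 t=3,i=9
  bits 11000000010010110111001001111011 = 3226169979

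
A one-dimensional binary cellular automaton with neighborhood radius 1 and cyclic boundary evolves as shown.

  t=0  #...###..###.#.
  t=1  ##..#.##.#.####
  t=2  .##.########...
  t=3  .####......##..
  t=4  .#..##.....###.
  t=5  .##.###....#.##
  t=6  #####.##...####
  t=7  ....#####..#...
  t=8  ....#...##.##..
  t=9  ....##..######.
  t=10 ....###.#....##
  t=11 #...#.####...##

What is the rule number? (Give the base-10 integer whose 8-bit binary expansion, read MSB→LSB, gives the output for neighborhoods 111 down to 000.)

  [7] ### => .  t=0,i=5
  [6] ##. => #  t=0,i=6
  [5] #.# => #  t=0,i=12
  [4] #.. => #  t=0,i=1
  [3] .## => #  t=0,i=4
  [2] .#. => #  t=0,i=0
  [1] ..# => .  t=0,i=3
  [0] ... => .  t=0,i=2
  bits 01111100 = 124

124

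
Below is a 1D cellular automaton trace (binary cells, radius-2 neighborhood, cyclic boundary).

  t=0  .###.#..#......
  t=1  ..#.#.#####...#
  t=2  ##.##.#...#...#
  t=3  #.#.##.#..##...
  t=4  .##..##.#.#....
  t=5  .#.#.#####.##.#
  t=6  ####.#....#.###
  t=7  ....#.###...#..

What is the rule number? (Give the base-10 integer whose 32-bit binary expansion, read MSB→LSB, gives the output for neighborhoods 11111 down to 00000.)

514156370

  #####|.  b31=0 t=1,i=8
  ####.|.  b30=0 t=1,i=9
  ###.#|.  b29=0 t=0,i=3
  ###..|#  b28=1 t=1,i=10
  ##.##|#  b27=1 t=2,i=2
  ##.#.|#  b26=1 t=0,i=4
  ##..#|#  b25=1 t=4,i=3
  ##...|.  b24=0 t=1,i=11
  #.###|#  b23=1 t=1,i=6
  #.##.|.  b22=0 t=2,i=3
  #.#.#|#  b21=1 t=1,i=4
  #.#..|.  b20=0 t=0,i=5
  #..##|.  b19=0 t=3,i=9
  #..#.|#  b18=1 t=0,i=7
  #...#|.  b17=0 t=1,i=12
  #....|#  b16=1 t=0,i=10
  .####|.  b15=0 t=1,i=7
  .###.|#  b14=1 t=0,i=2
  .##.#|#  b13=1 t=2,i=4
  .##..|.  b12=0 t=3,i=11
  .#.##|.  b11=0 t=1,i=5
  .#.#.|#  b10=1 t=1,i=3
  .#..#|#  b9=1 t=0,i=6
  .#...|#  b8=1 t=0,i=9
  ..###|.  b7=0 t=0,i=1
  ..##.|#  b6=1 t=3,i=10
  ..#.#|.  b5=0 t=1,i=2
  ..#..|#  b4=1 t=0,i=8
  ...##|.  b3=0 t=0,i=0
  ...#.|.  b2=0 t=1,i=13
  ....#|#  b1=1 t=0,i=14
  .....|.  b0=0 t=0,i=11
  bits 00011110101001010110011101010010 = 514156370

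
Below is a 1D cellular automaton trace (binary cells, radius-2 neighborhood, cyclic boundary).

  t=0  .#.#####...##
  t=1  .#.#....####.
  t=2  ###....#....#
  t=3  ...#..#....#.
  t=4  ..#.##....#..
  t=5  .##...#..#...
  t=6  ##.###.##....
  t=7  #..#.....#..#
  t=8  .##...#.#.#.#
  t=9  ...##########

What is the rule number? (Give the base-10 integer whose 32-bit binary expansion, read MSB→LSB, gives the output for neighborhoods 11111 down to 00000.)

  [31] ##### => .  t=0,i=5
  [30] ####. => .  t=0,i=6
  [29] ###.# => .  t=6,i=5
  [28] ###.. => .  t=0,i=7
  [27] ##.## => .  t=6,i=2
  [26] ##.#. => .  t=0,i=0
  [25] ##..# => #  t=1,i=12
  [24] ##... => #  t=0,i=8
  [23] #.### => #  t=0,i=3
  [22] #.##. => .  t=4,i=4
  [21] #.#.# => #  t=0,i=1
  [20] #.#.. => .  t=1,i=3
  [19] #..## => .  t=7,i=11
  [18] #..#. => #  t=1,i=0
  [17] #...# => #  t=0,i=9
  [16] #.... => .  t=1,i=5
  [15] .#### => .  t=0,i=4
  [14] .###. => .  t=6,i=4
  [13] .##.# => .  t=0,i=12
  [12] .##.. => .  t=4,i=5
  [11] .#.## => .  t=0,i=2
  [10] .#.#. => #  t=1,i=2
  [9] .#..# => #  t=3,i=4
  [8] .#... => .  t=1,i=4
  [7] ..### => .  t=1,i=8
  [6] ..##. => #  t=0,i=11
  [5] ..#.# => #  t=1,i=1
  [4] ..#.. => .  t=2,i=7
  [3] ...## => #  t=0,i=10
  [2] ...#. => #  t=2,i=6
  [1] ....# => .  t=1,i=6
  [0] ..... => #  t=7,i=6
  bits 00000011101001100000011001101101 = 61212269

61212269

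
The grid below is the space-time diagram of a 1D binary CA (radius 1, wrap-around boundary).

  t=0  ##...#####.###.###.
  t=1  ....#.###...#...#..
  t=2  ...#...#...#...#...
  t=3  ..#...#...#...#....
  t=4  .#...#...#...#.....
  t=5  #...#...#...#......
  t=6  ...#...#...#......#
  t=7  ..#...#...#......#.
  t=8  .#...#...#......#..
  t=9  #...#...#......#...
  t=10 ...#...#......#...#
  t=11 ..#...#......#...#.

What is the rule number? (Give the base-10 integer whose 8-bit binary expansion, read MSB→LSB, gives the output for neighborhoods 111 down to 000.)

130

  ### -> #   bit 7 = 1  t=0,i=6
  ##. -> .   bit 6 = 0  t=0,i=1
  #.# -> .   bit 5 = 0  t=0,i=10
  #.. -> .   bit 4 = 0  t=0,i=2
  .## -> .   bit 3 = 0  t=0,i=0
  .#. -> .   bit 2 = 0  t=1,i=4
  ..# -> #   bit 1 = 1  t=0,i=4
  ... -> .   bit 0 = 0  t=0,i=3
  bits 10000010 = 130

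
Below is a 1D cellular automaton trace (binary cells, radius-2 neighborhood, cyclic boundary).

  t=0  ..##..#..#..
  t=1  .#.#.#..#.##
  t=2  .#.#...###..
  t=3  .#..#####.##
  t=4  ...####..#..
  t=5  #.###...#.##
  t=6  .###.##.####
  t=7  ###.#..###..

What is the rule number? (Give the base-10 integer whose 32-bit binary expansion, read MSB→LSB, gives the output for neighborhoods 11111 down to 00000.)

  #####|#  b31=1 t=3,i=6
  ####.|.  b30=0 t=3,i=7
  ###.#|.  b29=0 t=3,i=8
  ###..|.  b28=0 t=2,i=9
  ##.##|#  b27=1 t=3,i=9
  ##.#.|.  b26=0 t=1,i=0
  ##..#|.  b25=0 t=0,i=4
  ##...|#  b24=1 t=2,i=10
  #.###|#  b23=1 t=5,i=2
  #.##.|.  b22=0 t=1,i=10
  #.#.#|#  b21=1 t=1,i=1
  #.#..|.  b20=0 t=1,i=5
  #..##|#  b19=1 t=3,i=3
  #..#.|#  b18=1 t=0,i=5
  #...#|#  b17=1 t=2,i=5
  #....|#  b16=1 t=0,i=11
  .####|#  b15=1 t=3,i=5
  .###.|#  b14=1 t=2,i=8
  .##.#|.  b13=0 t=1,i=11
  .##..|#  b12=1 t=0,i=3
  .#.##|#  b11=1 t=1,i=9
  .#.#.|.  b10=0 t=1,i=2
  .#..#|.  b9=0 t=0,i=7
  .#...|#  b8=1 t=0,i=10
  ..###|#  b7=1 t=2,i=7
  ..##.|.  b6=0 t=0,i=2
  ..#.#|#  b5=1 t=1,i=8
  ..#..|.  b4=0 t=0,i=6
  ...##|#  b3=1 t=0,i=1
  ...#.|.  b2=0 t=2,i=0
  ....#|.  b1=0 t=0,i=0
  .....|#  b0=1 t=4,i=0
  bits 10001001101011111101100110101001 = 2310003113

2310003113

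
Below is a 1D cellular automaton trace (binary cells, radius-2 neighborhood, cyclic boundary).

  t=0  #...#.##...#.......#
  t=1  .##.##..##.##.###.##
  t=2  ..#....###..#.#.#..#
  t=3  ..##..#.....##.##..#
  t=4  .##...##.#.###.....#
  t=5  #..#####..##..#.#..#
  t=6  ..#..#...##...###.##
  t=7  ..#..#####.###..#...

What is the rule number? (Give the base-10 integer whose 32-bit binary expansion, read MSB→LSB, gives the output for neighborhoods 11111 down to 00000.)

2711235961

  #####|#  b31=1 t=5,i=5
  ####.|.  b30=0 t=5,i=6
  ###.#|#  b29=1 t=1,i=16
  ###..|.  b28=0 t=2,i=9
  ##.##|.  b27=0 t=1,i=0
  ##.#.|.  b26=0 t=4,i=8
  ##..#|.  b25=0 t=1,i=6
  ##...|#  b24=1 t=0,i=1
  #.###|#  b23=1 t=1,i=14
  #.##.|.  b22=0 t=0,i=6
  #.#.#|.  b21=0 t=2,i=14
  #.#..|#  b20=1 t=2,i=16
  #..##|#  b19=1 t=1,i=7
  #..#.|.  b18=0 t=2,i=1
  #...#|#  b17=1 t=0,i=2
  #....|.  b16=0 t=0,i=13
  .####|.  b15=0 t=5,i=4
  .###.|.  b14=0 t=1,i=15
  .##.#|#  b13=1 t=1,i=2
  .##..|.  b12=0 t=0,i=0
  .#.##|#  b11=1 t=0,i=5
  .#.#.|#  b10=1 t=2,i=13
  .#..#|.  b9=0 t=2,i=0
  .#...|#  b8=1 t=0,i=12
  ..###|.  b7=0 t=2,i=7
  ..##.|#  b6=1 t=0,i=19
  ..#.#|#  b5=1 t=0,i=4
  ..#..|#  b4=1 t=0,i=11
  ...##|#  b3=1 t=0,i=18
  ...#.|.  b2=0 t=0,i=3
  ....#|.  b1=0 t=0,i=17
  .....|#  b0=1 t=0,i=14
  bits 10100001100110100010110101111001 = 2711235961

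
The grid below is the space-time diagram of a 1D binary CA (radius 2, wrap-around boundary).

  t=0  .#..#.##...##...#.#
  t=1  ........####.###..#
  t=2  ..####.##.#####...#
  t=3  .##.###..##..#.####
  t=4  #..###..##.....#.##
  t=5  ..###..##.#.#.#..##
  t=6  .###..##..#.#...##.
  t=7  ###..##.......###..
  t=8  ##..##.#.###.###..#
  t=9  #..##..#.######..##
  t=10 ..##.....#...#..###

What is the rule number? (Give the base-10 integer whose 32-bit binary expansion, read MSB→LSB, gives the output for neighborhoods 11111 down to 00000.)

  nb #####: next=.  (t=2,i=12, bit31=0)
  nb ####.: next=#  (t=1,i=10, bit30=1)
  nb ###.#: next=#  (t=1,i=11, bit29=1)
  nb ###..: next=.  (t=1,i=15, bit28=0)
  nb ##.##: next=#  (t=1,i=12, bit27=1)
  nb ##.#.: next=.  (t=5,i=9, bit26=0)
  nb ##..#: next=.  (t=1,i=16, bit25=0)
  nb ##...: next=#  (t=0,i=8, bit24=1)
  nb #.###: next=#  (t=1,i=13, bit23=1)
  nb #.##.: next=.  (t=0,i=6, bit22=0)
  nb #.#.#: next=#  (t=0,i=18, bit21=1)
  nb #.#..: next=.  (t=0,i=1, bit20=0)
  nb #..##: next=#  (t=2,i=1, bit19=1)
  nb #..#.: next=.  (t=0,i=3, bit18=0)
  nb #...#: next=#  (t=0,i=9, bit17=1)
  nb #....: next=.  (t=1,i=1, bit16=0)
  nb .####: next=.  (t=1,i=9, bit15=0)
  nb .###.: next=#  (t=1,i=14, bit14=1)
  nb .##.#: next=.  (t=2,i=8, bit13=0)
  nb .##..: next=.  (t=0,i=7, bit12=0)
  nb .#.##: next=.  (t=0,i=5, bit11=0)
  nb .#.#.: next=.  (t=0,i=0, bit10=0)
  nb .#..#: next=.  (t=0,i=2, bit9=0)
  nb .#...: next=.  (t=1,i=0, bit8=0)
  nb ..###: next=#  (t=1,i=8, bit7=1)
  nb ..##.: next=#  (t=0,i=11, bit6=1)
  nb ..#.#: next=.  (t=0,i=4, bit5=0)
  nb ..#..: next=#  (t=1,i=18, bit4=1)
  nb ...##: next=#  (t=0,i=10, bit3=1)
  nb ...#.: next=#  (t=0,i=15, bit2=1)
  nb ....#: next=.  (t=1,i=6, bit1=0)
  nb .....: next=#  (t=1,i=2, bit0=1)
  bits 01101001101010100100000011011101 = 1772765405

1772765405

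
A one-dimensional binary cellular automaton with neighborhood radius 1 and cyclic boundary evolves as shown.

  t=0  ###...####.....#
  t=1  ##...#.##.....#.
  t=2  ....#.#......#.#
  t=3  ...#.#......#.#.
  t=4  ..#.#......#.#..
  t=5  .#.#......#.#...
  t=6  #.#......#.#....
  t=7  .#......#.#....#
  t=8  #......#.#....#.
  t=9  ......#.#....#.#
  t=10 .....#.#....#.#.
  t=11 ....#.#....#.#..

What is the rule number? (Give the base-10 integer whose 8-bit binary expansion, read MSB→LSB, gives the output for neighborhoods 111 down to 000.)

162

  [7] ### => #  t=0,i=0
  [6] ##. => .  t=0,i=2
  [5] #.# => #  t=1,i=6
  [4] #.. => .  t=0,i=3
  [3] .## => .  t=0,i=6
  [2] .#. => .  t=1,i=5
  [1] ..# => #  t=0,i=5
  [0] ... => .  t=0,i=4
  bits 10100010 = 162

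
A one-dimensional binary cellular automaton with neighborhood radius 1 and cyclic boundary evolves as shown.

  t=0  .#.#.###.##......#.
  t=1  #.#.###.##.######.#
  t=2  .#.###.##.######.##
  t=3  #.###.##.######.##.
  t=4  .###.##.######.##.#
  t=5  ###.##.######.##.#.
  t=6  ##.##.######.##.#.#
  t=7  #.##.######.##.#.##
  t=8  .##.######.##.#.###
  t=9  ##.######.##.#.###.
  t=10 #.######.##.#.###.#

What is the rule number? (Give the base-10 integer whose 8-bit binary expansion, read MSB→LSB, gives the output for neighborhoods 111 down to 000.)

  nb ###: next=#  (t=0,i=6, bit7=1)
  nb ##.: next=.  (t=0,i=7, bit6=0)
  nb #.#: next=#  (t=0,i=2, bit5=1)
  nb #..: next=#  (t=0,i=11, bit4=1)
  nb .##: next=#  (t=0,i=5, bit3=1)
  nb .#.: next=.  (t=0,i=1, bit2=0)
  nb ..#: next=#  (t=0,i=0, bit1=1)
  nb ...: next=#  (t=0,i=12, bit0=1)
  bits 10111011 = 187

187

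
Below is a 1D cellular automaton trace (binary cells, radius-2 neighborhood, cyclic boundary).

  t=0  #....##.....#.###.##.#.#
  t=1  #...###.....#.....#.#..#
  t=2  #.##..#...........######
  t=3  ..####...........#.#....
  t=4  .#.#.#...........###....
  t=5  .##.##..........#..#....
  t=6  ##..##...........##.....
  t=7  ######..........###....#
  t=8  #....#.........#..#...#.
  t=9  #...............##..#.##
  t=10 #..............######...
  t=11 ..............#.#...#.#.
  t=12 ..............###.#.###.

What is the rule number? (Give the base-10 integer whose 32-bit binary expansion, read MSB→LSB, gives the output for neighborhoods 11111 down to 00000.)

  [31] ##### => .  t=2,i=20
  [30] ####. => .  t=2,i=23
  [29] ###.# => .  t=0,i=16
  [28] ###.. => #  t=1,i=6
  [27] ##.## => .  t=0,i=17
  [26] ##.#. => #  t=0,i=20
  [25] ##..# => #  t=2,i=4
  [24] ##... => .  t=0,i=1
  [23] #.### => .  t=0,i=14
  [22] #.##. => #  t=0,i=18
  [21] #.#.# => .  t=0,i=21
  [20] #.#.. => #  t=1,i=20
  [19] #..## => #  t=1,i=22
  [18] #..#. => #  t=2,i=5
  [17] #...# => #  t=1,i=2
  [16] #.... => .  t=0,i=2
  [15] .#### => #  t=2,i=19
  [14] .###. => .  t=0,i=15
  [13] .##.# => .  t=0,i=19
  [12] .##.. => #  t=0,i=0
  [11] .#.## => .  t=0,i=13
  [10] .#.#. => #  t=1,i=19
  [9] .#..# => #  t=1,i=21
  [8] .#... => .  t=1,i=13
  [7] ..### => .  t=1,i=4
  [6] ..##. => #  t=0,i=5
  [5] ..#.# => #  t=0,i=12
  [4] ..#.. => .  t=1,i=12
  [3] ...## => #  t=0,i=4
  [2] ...#. => .  t=0,i=11
  [1] ....# => .  t=0,i=3
  [0] ..... => .  t=0,i=9
  bits 00010110010111101001011001101000 = 375297640

375297640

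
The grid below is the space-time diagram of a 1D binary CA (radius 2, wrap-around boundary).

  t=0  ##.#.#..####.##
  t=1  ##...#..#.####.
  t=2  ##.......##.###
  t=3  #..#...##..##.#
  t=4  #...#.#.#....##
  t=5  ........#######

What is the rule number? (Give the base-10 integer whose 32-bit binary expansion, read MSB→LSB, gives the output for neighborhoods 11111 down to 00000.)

  nb #####: next=#  (t=2,i=14, bit31=1)
  nb ####.: next=#  (t=0,i=0, bit30=1)
  nb ###.#: next=#  (t=0,i=1, bit29=1)
  nb ###..: next=.  (t=2,i=1, bit28=0)
  nb ##.##: next=#  (t=0,i=12, bit27=1)
  nb ##.#.: next=.  (t=0,i=2, bit26=0)
  nb ##..#: next=.  (t=3,i=1, bit25=0)
  nb ##...: next=.  (t=1,i=2, bit24=0)
  nb #.###: next=#  (t=0,i=13, bit23=1)
  nb #.##.: next=#  (t=1,i=0, bit22=1)
  nb #.#.#: next=.  (t=0,i=3, bit21=0)
  nb #.#..: next=#  (t=0,i=5, bit20=1)
  nb #..##: next=.  (t=0,i=7, bit19=0)
  nb #..#.: next=.  (t=1,i=7, bit18=0)
  nb #...#: next=.  (t=1,i=3, bit17=0)
  nb #....: next=#  (t=2,i=3, bit16=1)
  nb .####: next=.  (t=0,i=9, bit15=0)
  nb .###.: next=#  (t=4,i=14, bit14=1)
  nb .##.#: next=.  (t=2,i=10, bit13=0)
  nb .##..: next=#  (t=1,i=1, bit12=1)
  nb .#.##: next=#  (t=1,i=9, bit11=1)
  nb .#.#.: next=.  (t=0,i=4, bit10=0)
  nb .#..#: next=.  (t=0,i=6, bit9=0)
  nb .#...: next=#  (t=3,i=4, bit8=1)
  nb ..###: next=#  (t=0,i=8, bit7=1)
  nb ..##.: next=.  (t=2,i=9, bit6=0)
  nb ..#.#: next=.  (t=1,i=8, bit5=0)
  nb ..#..: next=.  (t=1,i=5, bit4=0)
  nb ...##: next=#  (t=2,i=8, bit3=1)
  nb ...#.: next=.  (t=1,i=4, bit2=0)
  nb ....#: next=#  (t=2,i=7, bit1=1)
  nb .....: next=.  (t=2,i=4, bit0=0)
  bits 11101000110100010101100110001010 = 3906034058

3906034058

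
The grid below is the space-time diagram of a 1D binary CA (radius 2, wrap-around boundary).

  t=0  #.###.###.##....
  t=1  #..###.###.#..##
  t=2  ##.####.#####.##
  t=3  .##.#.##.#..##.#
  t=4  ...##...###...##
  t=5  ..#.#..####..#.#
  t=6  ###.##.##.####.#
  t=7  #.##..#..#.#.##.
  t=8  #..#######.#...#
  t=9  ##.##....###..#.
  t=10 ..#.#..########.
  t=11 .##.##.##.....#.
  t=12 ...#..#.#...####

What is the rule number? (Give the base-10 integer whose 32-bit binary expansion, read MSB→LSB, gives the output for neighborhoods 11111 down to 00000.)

  ##### -> .   bit 31 = 0  t=2,i=10
  ####. -> .   bit 30 = 0  t=2,i=0
  ###.# -> #   bit 29 = 1  t=0,i=4
  ###.. -> #   bit 28 = 1  t=1,i=0
  ##.## -> #   bit 27 = 1  t=0,i=5
  ##.#. -> #   bit 26 = 1  t=1,i=10
  ##..# -> #   bit 25 = 1  t=1,i=1
  ##... -> .   bit 24 = 0  t=0,i=12
  #.### -> .   bit 23 = 0  t=0,i=2
  #.##. -> .   bit 22 = 0  t=0,i=10
  #.#.# -> #   bit 21 = 1  t=3,i=4
  #.#.. -> #   bit 20 = 1  t=1,i=11
  #..## -> .   bit 19 = 0  t=1,i=2
  #..#. -> #   bit 18 = 1  t=5,i=1
  #...# -> .   bit 17 = 0  t=4,i=1
  #.... -> .   bit 16 = 0  t=0,i=13
  .#### -> #   bit 15 = 1  t=2,i=4
  .###. -> #   bit 14 = 1  t=0,i=3
  .##.# -> .   bit 13 = 0  t=3,i=2
  .##.. -> #   bit 12 = 1  t=0,i=11
  .#.## -> .   bit 11 = 0  t=0,i=1
  .#.#. -> .   bit 10 = 0  t=5,i=3
  .#..# -> #   bit 9 = 1  t=1,i=12
  .#... -> .   bit 8 = 0  t=8,i=12
  ..### -> #   bit 7 = 1  t=1,i=3
  ..##. -> .   bit 6 = 0  t=3,i=12
  ..#.# -> #   bit 5 = 1  t=0,i=0
  ..#.. -> #   bit 4 = 1  t=7,i=6
  ...## -> #   bit 3 = 1  t=4,i=2
  ...#. -> #   bit 2 = 1  t=0,i=15
  ....# -> #   bit 1 = 1  t=0,i=14
  ..... -> .   bit 0 = 0  t=11,i=11
  bits 00111110001101001101001010111110 = 1043649214

1043649214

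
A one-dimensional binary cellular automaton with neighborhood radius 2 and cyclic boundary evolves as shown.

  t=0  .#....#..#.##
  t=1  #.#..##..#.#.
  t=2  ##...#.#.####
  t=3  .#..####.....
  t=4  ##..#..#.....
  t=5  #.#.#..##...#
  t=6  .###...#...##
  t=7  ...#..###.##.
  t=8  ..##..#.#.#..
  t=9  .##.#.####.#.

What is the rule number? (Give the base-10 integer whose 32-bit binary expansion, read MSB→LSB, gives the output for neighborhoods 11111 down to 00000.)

  #####|.  b31=0 t=2,i=11
  ####.|.  b30=0 t=2,i=0
  ###.#|#  b29=1 t=7,i=8
  ###..|#  b28=1 t=2,i=1
  ##.##|.  b27=0 t=6,i=0
  ##.#.|#  b26=1 t=0,i=0
  ##..#|#  b25=1 t=1,i=7
  ##...|.  b24=0 t=2,i=2
  #.###|.  b23=0 t=2,i=9
  #.##.|#  b22=1 t=0,i=11
  #.#.#|#  b21=1 t=1,i=0
  #.#..|.  b20=0 t=0,i=1
  #..##|.  b19=0 t=1,i=4
  #..#.|.  b18=0 t=0,i=8
  #...#|.  b17=0 t=2,i=3
  #....|.  b16=0 t=0,i=3
  .####|.  b15=0 t=2,i=10
  .###.|.  b14=0 t=6,i=2
  .##.#|.  b13=0 t=0,i=12
  .##..|.  b12=0 t=1,i=6
  .#.##|.  b11=0 t=0,i=10
  .#.#.|#  b10=1 t=1,i=1
  .#..#|.  b9=0 t=0,i=7
  .#...|#  b8=1 t=0,i=2
  ..###|#  b7=1 t=3,i=4
  ..##.|#  b6=1 t=1,i=5
  ..#.#|#  b5=1 t=0,i=9
  ..#..|#  b4=1 t=0,i=6
  ...##|#  b3=1 t=4,i=12
  ...#.|#  b2=1 t=0,i=5
  ....#|.  b1=0 t=0,i=4
  .....|.  b0=0 t=3,i=10
  bits 00110110011000000000010111111100 = 912262652

912262652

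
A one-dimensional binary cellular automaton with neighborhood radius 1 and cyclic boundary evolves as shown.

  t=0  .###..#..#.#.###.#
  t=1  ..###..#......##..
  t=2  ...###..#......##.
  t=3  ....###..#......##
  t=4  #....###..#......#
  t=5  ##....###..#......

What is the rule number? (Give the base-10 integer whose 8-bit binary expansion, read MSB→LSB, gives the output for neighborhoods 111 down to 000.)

208

  nb ###: next=#  (t=0,i=2, bit7=1)
  nb ##.: next=#  (t=0,i=3, bit6=1)
  nb #.#: next=.  (t=0,i=0, bit5=0)
  nb #..: next=#  (t=0,i=4, bit4=1)
  nb .##: next=.  (t=0,i=1, bit3=0)
  nb .#.: next=.  (t=0,i=6, bit2=0)
  nb ..#: next=.  (t=0,i=5, bit1=0)
  nb ...: next=.  (t=1,i=0, bit0=0)
  bits 11010000 = 208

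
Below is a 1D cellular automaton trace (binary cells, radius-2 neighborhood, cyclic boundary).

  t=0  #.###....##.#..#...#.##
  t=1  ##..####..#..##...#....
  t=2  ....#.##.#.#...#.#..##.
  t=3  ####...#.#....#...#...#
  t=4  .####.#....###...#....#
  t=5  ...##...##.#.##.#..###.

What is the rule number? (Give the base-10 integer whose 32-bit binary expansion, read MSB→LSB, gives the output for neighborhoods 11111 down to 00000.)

4179960455

  ##### -> #   bit 31 = 1  t=3,i=1
  ####. -> #   bit 30 = 1  t=1,i=6
  ###.# -> #   bit 29 = 1  t=0,i=0
  ###.. -> #   bit 28 = 1  t=0,i=4
  ##.## -> #   bit 27 = 1  t=0,i=1
  ##.#. -> .   bit 26 = 0  t=0,i=11
  ##..# -> .   bit 25 = 0  t=1,i=2
  ##... -> #   bit 24 = 1  t=0,i=5
  #.### -> .   bit 23 = 0  t=0,i=2
  #.##. -> .   bit 22 = 0  t=2,i=6
  #.#.# -> #   bit 21 = 1  t=2,i=9
  #.#.. -> .   bit 20 = 0  t=0,i=12
  #..## -> .   bit 19 = 0  t=1,i=3
  #..#. -> #   bit 18 = 1  t=0,i=14
  #...# -> .   bit 17 = 0  t=0,i=17
  #.... -> #   bit 16 = 1  t=0,i=6
  .#### -> .   bit 15 = 0  t=1,i=5
  .###. -> .   bit 14 = 0  t=0,i=3
  .##.# -> #   bit 13 = 1  t=0,i=10
  .##.. -> .   bit 12 = 0  t=1,i=1
  .#.## -> .   bit 11 = 0  t=0,i=20
  .#.#. -> .   bit 10 = 0  t=2,i=10
  .#..# -> #   bit 9 = 1  t=0,i=13
  .#... -> .   bit 8 = 0  t=0,i=16
  ..### -> #   bit 7 = 1  t=1,i=4
  ..##. -> .   bit 6 = 0  t=0,i=9
  ..#.# -> .   bit 5 = 0  t=0,i=19
  ..#.. -> .   bit 4 = 0  t=0,i=15
  ...## -> .   bit 3 = 0  t=0,i=8
  ...#. -> #   bit 2 = 1  t=0,i=18
  ....# -> #   bit 1 = 1  t=0,i=7
  ..... -> #   bit 0 = 1  t=2,i=1
  bits 11111001001001010010001010000111 = 4179960455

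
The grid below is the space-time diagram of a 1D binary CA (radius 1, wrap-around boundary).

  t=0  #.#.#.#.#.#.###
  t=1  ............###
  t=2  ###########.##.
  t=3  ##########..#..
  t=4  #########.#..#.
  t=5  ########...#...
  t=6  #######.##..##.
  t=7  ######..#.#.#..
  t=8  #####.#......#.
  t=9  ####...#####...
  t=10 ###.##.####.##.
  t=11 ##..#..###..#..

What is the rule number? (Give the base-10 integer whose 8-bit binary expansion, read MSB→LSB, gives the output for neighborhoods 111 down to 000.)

153

  [7] ### => #  t=0,i=13
  [6] ##. => .  t=0,i=0
  [5] #.# => .  t=0,i=1
  [4] #.. => #  t=1,i=0
  [3] .## => #  t=0,i=12
  [2] .#. => .  t=0,i=2
  [1] ..# => .  t=1,i=11
  [0] ... => #  t=1,i=1
  bits 10011001 = 153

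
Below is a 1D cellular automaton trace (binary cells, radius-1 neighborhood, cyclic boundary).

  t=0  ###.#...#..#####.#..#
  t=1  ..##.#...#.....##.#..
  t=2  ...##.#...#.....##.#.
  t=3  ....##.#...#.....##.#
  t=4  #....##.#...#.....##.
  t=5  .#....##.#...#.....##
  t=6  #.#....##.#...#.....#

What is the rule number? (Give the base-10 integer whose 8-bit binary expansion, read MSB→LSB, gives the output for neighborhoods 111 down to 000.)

112

  ### -> .   bit 7 = 0  t=0,i=0
  ##. -> #   bit 6 = 1  t=0,i=2
  #.# -> #   bit 5 = 1  t=0,i=3
  #.. -> #   bit 4 = 1  t=0,i=5
  .## -> .   bit 3 = 0  t=0,i=11
  .#. -> .   bit 2 = 0  t=0,i=4
  ..# -> .   bit 1 = 0  t=0,i=7
  ... -> .   bit 0 = 0  t=0,i=6
  bits 01110000 = 112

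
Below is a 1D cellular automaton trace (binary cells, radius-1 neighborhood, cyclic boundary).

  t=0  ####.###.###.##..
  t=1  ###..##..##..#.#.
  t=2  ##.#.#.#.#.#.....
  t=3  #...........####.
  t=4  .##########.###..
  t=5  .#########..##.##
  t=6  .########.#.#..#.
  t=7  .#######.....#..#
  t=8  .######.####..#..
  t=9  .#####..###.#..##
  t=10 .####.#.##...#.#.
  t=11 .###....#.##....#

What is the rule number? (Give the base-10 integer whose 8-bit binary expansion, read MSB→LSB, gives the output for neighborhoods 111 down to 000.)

  ### -> #   bit 7 = 1  t=0,i=1
  ##. -> .   bit 6 = 0  t=0,i=3
  #.# -> .   bit 5 = 0  t=0,i=4
  #.. -> #   bit 4 = 1  t=0,i=15
  .## -> #   bit 3 = 1  t=0,i=0
  .#. -> .   bit 2 = 0  t=1,i=13
  ..# -> .   bit 1 = 0  t=0,i=16
  ... -> #   bit 0 = 1  t=2,i=13
  bits 10011001 = 153

153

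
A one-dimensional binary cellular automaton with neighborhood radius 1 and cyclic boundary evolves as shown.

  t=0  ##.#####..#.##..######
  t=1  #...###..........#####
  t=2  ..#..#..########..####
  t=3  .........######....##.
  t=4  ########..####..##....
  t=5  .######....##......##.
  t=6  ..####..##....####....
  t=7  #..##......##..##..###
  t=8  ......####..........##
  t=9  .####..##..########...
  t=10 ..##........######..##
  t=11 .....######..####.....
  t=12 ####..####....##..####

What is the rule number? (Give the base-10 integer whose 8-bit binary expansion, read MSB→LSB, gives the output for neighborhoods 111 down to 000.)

  ### -> #   bit 7 = 1  t=0,i=0
  ##. -> .   bit 6 = 0  t=0,i=1
  #.# -> .   bit 5 = 0  t=0,i=2
  #.. -> .   bit 4 = 0  t=0,i=8
  .## -> .   bit 3 = 0  t=0,i=3
  .#. -> .   bit 2 = 0  t=0,i=10
  ..# -> .   bit 1 = 0  t=0,i=9
  ... -> #   bit 0 = 1  t=1,i=2
  bits 10000001 = 129

129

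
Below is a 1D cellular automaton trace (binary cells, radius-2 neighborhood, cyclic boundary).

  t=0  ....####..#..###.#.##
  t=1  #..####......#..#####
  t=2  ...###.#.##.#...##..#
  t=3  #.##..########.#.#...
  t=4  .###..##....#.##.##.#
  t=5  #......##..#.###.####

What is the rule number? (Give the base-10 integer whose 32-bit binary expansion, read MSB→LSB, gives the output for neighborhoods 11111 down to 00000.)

  ##### -> .   bit 31 = 0  t=1,i=18
  ####. -> #   bit 30 = 1  t=0,i=6
  ###.# -> .   bit 29 = 0  t=0,i=15
  ###.. -> .   bit 28 = 0  t=0,i=7
  ##.## -> .   bit 27 = 0  t=4,i=16
  ##.#. -> #   bit 26 = 1  t=0,i=16
  ##..# -> .   bit 25 = 0  t=0,i=8
  ##... -> #   bit 24 = 1  t=0,i=0
  #.### -> .   bit 23 = 0  t=4,i=1
  #.##. -> #   bit 22 = 1  t=0,i=19
  #.#.# -> #   bit 21 = 1  t=0,i=17
  #.#.. -> #   bit 20 = 1  t=2,i=12
  #..## -> .   bit 19 = 0  t=0,i=12
  #..#. -> .   bit 18 = 0  t=0,i=9
  #...# -> .   bit 17 = 0  t=2,i=1
  #.... -> .   bit 16 = 0  t=0,i=1
  .#### -> #   bit 15 = 1  t=0,i=5
  .###. -> .   bit 14 = 0  t=0,i=14
  .##.# -> #   bit 13 = 1  t=2,i=10
  .##.. -> #   bit 12 = 1  t=0,i=20
  .#.## -> #   bit 11 = 1  t=0,i=18
  .#.#. -> .   bit 10 = 0  t=3,i=16
  .#..# -> .   bit 9 = 0  t=0,i=11
  .#... -> #   bit 8 = 1  t=2,i=0
  ..### -> #   bit 7 = 1  t=0,i=4
  ..##. -> .   bit 6 = 0  t=2,i=16
  ..#.# -> .   bit 5 = 0  t=3,i=0
  ..#.. -> .   bit 4 = 0  t=0,i=10
  ...## -> #   bit 3 = 1  t=0,i=3
  ...#. -> #   bit 2 = 1  t=1,i=12
  ....# -> .   bit 1 = 0  t=0,i=2
  ..... -> #   bit 0 = 1  t=1,i=9
  bits 01000101011100001011100110001101 = 1165015437

1165015437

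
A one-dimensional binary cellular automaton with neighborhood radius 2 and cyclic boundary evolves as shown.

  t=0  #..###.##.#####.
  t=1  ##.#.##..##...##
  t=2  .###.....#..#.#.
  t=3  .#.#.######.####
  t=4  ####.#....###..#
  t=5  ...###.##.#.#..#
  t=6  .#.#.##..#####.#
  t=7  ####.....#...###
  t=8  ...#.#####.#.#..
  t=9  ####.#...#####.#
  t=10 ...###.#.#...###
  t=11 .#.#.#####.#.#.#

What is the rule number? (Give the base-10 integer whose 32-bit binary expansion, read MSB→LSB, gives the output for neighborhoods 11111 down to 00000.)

  nb #####: next=.  (t=0,i=12, bit31=0)
  nb ####.: next=.  (t=0,i=13, bit30=0)
  nb ###.#: next=#  (t=0,i=5, bit29=1)
  nb ###..: next=#  (t=2,i=3, bit28=1)
  nb ##.##: next=#  (t=0,i=6, bit27=1)
  nb ##.#.: next=#  (t=0,i=15, bit26=1)
  nb ##..#: next=.  (t=1,i=7, bit25=0)
  nb ##...: next=.  (t=1,i=11, bit24=0)
  nb #.###: next=#  (t=0,i=10, bit23=1)
  nb #.##.: next=.  (t=0,i=7, bit22=0)
  nb #.#.#: next=#  (t=1,i=3, bit21=1)
  nb #.#..: next=#  (t=0,i=0, bit20=1)
  nb #..##: next=.  (t=0,i=2, bit19=0)
  nb #..#.: next=.  (t=2,i=11, bit18=0)
  nb #...#: next=#  (t=1,i=12, bit17=1)
  nb #....: next=#  (t=2,i=5, bit16=1)
  nb .####: next=.  (t=0,i=11, bit15=0)
  nb .###.: next=.  (t=0,i=4, bit14=0)
  nb .##.#: next=.  (t=0,i=8, bit13=0)
  nb .##..: next=.  (t=1,i=6, bit12=0)
  nb .#.##: next=.  (t=1,i=4, bit11=0)
  nb .#.#.: next=#  (t=2,i=13, bit10=1)
  nb .#..#: next=#  (t=0,i=1, bit9=1)
  nb .#...: next=.  (t=4,i=6, bit8=0)
  nb ..###: next=#  (t=0,i=3, bit7=1)
  nb ..##.: next=#  (t=1,i=9, bit6=1)
  nb ..#.#: next=#  (t=2,i=12, bit5=1)
  nb ..#..: next=#  (t=2,i=9, bit4=1)
  nb ...##: next=.  (t=1,i=13, bit3=0)
  nb ...#.: next=#  (t=2,i=8, bit2=1)
  nb ....#: next=#  (t=2,i=7, bit1=1)
  nb .....: next=#  (t=2,i=6, bit0=1)
  bits 00111100101100110000011011110111 = 1018365687

1018365687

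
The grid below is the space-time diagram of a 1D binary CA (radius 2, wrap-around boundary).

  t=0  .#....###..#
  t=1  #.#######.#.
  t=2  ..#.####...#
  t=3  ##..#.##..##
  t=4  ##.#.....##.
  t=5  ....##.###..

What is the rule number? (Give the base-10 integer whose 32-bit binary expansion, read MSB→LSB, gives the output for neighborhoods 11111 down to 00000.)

  ##### -> #   bit 31 = 1  t=1,i=4
  ####. -> #   bit 30 = 1  t=1,i=7
  ###.# -> .   bit 29 = 0  t=1,i=8
  ###.. -> #   bit 28 = 1  t=0,i=8
  ##.## -> .   bit 27 = 0  t=4,i=11
  ##.#. -> .   bit 26 = 0  t=1,i=9
  ##..# -> .   bit 25 = 0  t=0,i=9
  ##... -> .   bit 24 = 0  t=2,i=8
  #.### -> #   bit 23 = 1  t=1,i=2
  #.##. -> .   bit 22 = 0  t=3,i=6
  #.#.# -> .   bit 21 = 0  t=1,i=0
  #.#.. -> .   bit 20 = 0  t=0,i=1
  #..## -> #   bit 19 = 1  t=3,i=9
  #..#. -> #   bit 18 = 1  t=0,i=10
  #...# -> .   bit 17 = 0  t=2,i=9
  #.... -> #   bit 16 = 1  t=0,i=3
  .#### -> .   bit 15 = 0  t=1,i=3
  .###. -> #   bit 14 = 1  t=0,i=7
  .##.# -> .   bit 13 = 0  t=4,i=1
  .##.. -> .   bit 12 = 0  t=3,i=7
  .#.## -> .   bit 11 = 0  t=1,i=1
  .#.#. -> #   bit 10 = 1  t=0,i=0
  .#..# -> #   bit 9 = 1  t=2,i=0
  .#... -> #   bit 8 = 1  t=0,i=2
  ..### -> #   bit 7 = 1  t=0,i=6
  ..##. -> #   bit 6 = 1  t=4,i=9
  ..#.# -> .   bit 5 = 0  t=0,i=11
  ..#.. -> #   bit 4 = 1  t=2,i=11
  ...## -> #   bit 3 = 1  t=0,i=5
  ...#. -> #   bit 2 = 1  t=2,i=10
  ....# -> #   bit 1 = 1  t=0,i=4
  ..... -> .   bit 0 = 0  t=4,i=6
  bits 11010000100011010100011111011110 = 3498919902

3498919902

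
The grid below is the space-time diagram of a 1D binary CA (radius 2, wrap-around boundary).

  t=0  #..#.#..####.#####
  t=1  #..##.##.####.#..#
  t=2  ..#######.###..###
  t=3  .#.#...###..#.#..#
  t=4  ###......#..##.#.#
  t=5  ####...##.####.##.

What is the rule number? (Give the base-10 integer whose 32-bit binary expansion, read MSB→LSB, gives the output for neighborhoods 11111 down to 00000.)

2036903526

  [31] ##### => .  t=0,i=15
  [30] ####. => #  t=0,i=10
  [29] ###.# => #  t=0,i=11
  [28] ###.. => #  t=0,i=0
  [27] ##.## => #  t=0,i=12
  [26] ##.#. => .  t=1,i=13
  [25] ##..# => .  t=0,i=1
  [24] ##... => #  t=4,i=3
  [23] #.### => .  t=0,i=13
  [22] #.##. => #  t=1,i=6
  [21] #.#.# => #  t=3,i=1
  [20] #.#.. => .  t=0,i=5
  [19] #..## => #  t=0,i=7
  [18] #..#. => .  t=0,i=2
  [17] #...# => .  t=3,i=5
  [16] #.... => .  t=4,i=4
  [15] .#### => #  t=0,i=9
  [14] .###. => .  t=2,i=11
  [13] .##.# => #  t=1,i=4
  [12] .##.. => .  t=1,i=0
  [11] .#.## => #  t=4,i=16
  [10] .#.#. => #  t=0,i=4
  [9] .#..# => #  t=0,i=6
  [8] .#... => .  t=3,i=4
  [7] ..### => .  t=0,i=8
  [6] ..##. => #  t=1,i=3
  [5] ..#.# => #  t=0,i=3
  [4] ..#.. => .  t=4,i=9
  [3] ...## => .  t=3,i=6
  [2] ...#. => #  t=4,i=8
  [1] ....# => #  t=4,i=7
  [0] ..... => .  t=4,i=5
  bits 01111001011010001010111001100110 = 2036903526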